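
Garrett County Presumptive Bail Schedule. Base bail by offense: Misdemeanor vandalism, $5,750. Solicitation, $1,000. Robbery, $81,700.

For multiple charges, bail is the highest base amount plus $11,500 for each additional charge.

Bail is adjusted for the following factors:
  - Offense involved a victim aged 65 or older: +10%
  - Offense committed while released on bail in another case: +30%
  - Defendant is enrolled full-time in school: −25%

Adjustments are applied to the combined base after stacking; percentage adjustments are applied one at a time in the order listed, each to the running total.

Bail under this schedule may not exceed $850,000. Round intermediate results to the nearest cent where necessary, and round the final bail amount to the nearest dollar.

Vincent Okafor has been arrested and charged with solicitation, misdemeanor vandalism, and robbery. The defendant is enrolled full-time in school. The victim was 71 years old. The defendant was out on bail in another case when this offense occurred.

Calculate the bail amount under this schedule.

$112,291

Base amounts from the schedule: solicitation $1,000; misdemeanor vandalism $5,750; robbery $81,700.
Stacking rule: highest base plus $11,500 per additional charge. Highest is robbery at $81,700; 2 additional charges → +$23,000. Combined base = $104,700.
Offense involved a victim aged 65 or older (+10%): $104,700 × 1.1 = $115,170.
Offense committed while released on bail in another case (+30%): $115,170 × 1.3 = $149,721.
Defendant is enrolled full-time in school (−25%): $149,721 × 0.75 = $112,290.75.
$112,290.75 is within the $850,000 maximum.
Rounded to the nearest dollar: $112,291.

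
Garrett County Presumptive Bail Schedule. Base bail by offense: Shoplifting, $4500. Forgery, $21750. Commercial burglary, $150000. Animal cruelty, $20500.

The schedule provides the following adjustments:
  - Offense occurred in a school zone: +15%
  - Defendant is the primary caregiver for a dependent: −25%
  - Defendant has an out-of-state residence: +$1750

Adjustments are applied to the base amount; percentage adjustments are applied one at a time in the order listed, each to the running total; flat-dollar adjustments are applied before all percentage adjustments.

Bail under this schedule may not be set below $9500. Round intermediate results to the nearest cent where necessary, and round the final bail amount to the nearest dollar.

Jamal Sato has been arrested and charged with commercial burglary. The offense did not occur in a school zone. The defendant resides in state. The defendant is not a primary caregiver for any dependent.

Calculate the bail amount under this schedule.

Base amounts from the schedule: commercial burglary $150000.
Single charge. Combined base = $150000.
No adjustment factors apply to this defendant.
$150000 is at or above the $9500 minimum.

$150000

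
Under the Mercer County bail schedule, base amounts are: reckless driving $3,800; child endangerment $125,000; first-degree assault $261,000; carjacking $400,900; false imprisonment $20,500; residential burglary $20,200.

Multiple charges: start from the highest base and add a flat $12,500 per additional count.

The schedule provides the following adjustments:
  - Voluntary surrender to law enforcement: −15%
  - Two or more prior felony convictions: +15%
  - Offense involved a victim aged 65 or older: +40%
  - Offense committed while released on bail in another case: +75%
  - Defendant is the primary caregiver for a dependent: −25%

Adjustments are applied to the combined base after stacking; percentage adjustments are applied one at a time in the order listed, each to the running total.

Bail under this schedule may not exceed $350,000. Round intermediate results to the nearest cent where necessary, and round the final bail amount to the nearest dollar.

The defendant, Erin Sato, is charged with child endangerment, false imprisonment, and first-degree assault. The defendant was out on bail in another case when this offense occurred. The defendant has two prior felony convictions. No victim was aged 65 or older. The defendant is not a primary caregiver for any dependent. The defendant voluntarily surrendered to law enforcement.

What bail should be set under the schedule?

Base amounts from the schedule: child endangerment $125,000; false imprisonment $20,500; first-degree assault $261,000.
Stacking rule: highest base plus $12,500 per additional charge. Highest is first-degree assault at $261,000; 2 additional charges → +$25,000. Combined base = $286,000.
Voluntary surrender to law enforcement (−15%): $286,000 × 0.85 = $243,100.
Two or more prior felony convictions (+15%): $243,100 × 1.15 = $279,565.
Offense committed while released on bail in another case (+75%): $279,565 × 1.75 = $489,238.75.
Result $489,238.75 exceeds the maximum of $350,000; bail is capped at $350,000.

$350,000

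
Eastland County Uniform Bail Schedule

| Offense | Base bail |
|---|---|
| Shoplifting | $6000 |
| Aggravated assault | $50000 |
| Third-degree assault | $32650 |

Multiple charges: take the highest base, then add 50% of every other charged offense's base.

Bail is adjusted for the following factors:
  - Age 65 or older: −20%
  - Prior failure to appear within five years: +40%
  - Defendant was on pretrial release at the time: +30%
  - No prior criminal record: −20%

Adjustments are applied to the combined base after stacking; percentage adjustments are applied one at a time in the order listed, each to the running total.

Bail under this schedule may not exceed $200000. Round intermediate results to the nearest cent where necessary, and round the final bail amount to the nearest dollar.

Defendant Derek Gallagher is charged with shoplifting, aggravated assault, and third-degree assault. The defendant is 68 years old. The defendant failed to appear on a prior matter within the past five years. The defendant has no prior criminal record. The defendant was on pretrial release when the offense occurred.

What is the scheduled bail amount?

$80750

Base amounts from the schedule: shoplifting $6000; aggravated assault $50000; third-degree assault $32650.
Stacking rule: highest base plus 50% of each additional charge. Highest is aggravated assault at $50000. Additional: $6000 × 50% = $3000; $32650 × 50% = $16325. Combined base = $50000 + $19325 = $69325.
Age 65 or older (−20%): $69325 × 0.8 = $55460.
Prior failure to appear within five years (+40%): $55460 × 1.4 = $77644.
Defendant was on pretrial release at the time (+30%): $77644 × 1.3 = $100937.20.
No prior criminal record (−20%): $100937.20 × 0.8 = $80749.76.
$80749.76 is within the $200000 maximum.
Rounded to the nearest dollar: $80750.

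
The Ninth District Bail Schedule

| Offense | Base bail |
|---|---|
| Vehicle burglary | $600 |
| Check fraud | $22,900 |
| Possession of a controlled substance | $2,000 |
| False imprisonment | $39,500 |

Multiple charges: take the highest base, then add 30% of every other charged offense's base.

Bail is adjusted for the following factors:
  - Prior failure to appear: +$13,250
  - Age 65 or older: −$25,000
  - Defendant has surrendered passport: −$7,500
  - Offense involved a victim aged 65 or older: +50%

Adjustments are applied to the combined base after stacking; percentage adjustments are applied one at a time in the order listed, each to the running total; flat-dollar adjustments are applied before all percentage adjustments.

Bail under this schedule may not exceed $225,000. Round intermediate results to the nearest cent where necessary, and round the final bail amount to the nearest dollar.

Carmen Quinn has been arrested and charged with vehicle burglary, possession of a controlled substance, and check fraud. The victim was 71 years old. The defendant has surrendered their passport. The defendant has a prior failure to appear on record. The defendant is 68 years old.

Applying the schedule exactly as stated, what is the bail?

Base amounts from the schedule: vehicle burglary $600; possession of a controlled substance $2,000; check fraud $22,900.
Stacking rule: highest base plus 30% of each additional charge. Highest is check fraud at $22,900. Additional: $600 × 30% = $180; $2,000 × 30% = $600. Combined base = $22,900 + $780 = $23,680.
Prior failure to appear (+$13,250 flat): $23,680 + $13,250 = $36,930.
Age 65 or older (−$25,000 flat): $36,930 − $25,000 = $11,930.
Defendant has surrendered passport (−$7,500 flat): $11,930 − $7,500 = $4,430.
Offense involved a victim aged 65 or older (+50%): $4,430 × 1.5 = $6,645.
$6,645 is within the $225,000 maximum.

$6,645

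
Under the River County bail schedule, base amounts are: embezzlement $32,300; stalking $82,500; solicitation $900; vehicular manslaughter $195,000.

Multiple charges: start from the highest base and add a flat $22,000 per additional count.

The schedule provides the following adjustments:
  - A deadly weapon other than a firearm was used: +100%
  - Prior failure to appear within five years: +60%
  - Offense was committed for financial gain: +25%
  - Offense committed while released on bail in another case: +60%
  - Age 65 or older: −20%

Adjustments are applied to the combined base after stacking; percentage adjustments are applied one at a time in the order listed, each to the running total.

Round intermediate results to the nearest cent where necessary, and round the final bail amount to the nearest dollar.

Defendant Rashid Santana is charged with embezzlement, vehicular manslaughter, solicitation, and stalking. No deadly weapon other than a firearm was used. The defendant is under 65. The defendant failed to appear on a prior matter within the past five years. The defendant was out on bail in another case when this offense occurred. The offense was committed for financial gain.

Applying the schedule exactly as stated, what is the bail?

$835,200

Base amounts from the schedule: embezzlement $32,300; vehicular manslaughter $195,000; solicitation $900; stalking $82,500.
Stacking rule: highest base plus $22,000 per additional charge. Highest is vehicular manslaughter at $195,000; 3 additional charges → +$66,000. Combined base = $261,000.
Prior failure to appear within five years (+60%): $261,000 × 1.6 = $417,600.
Offense was committed for financial gain (+25%): $417,600 × 1.25 = $522,000.
Offense committed while released on bail in another case (+60%): $522,000 × 1.6 = $835,200.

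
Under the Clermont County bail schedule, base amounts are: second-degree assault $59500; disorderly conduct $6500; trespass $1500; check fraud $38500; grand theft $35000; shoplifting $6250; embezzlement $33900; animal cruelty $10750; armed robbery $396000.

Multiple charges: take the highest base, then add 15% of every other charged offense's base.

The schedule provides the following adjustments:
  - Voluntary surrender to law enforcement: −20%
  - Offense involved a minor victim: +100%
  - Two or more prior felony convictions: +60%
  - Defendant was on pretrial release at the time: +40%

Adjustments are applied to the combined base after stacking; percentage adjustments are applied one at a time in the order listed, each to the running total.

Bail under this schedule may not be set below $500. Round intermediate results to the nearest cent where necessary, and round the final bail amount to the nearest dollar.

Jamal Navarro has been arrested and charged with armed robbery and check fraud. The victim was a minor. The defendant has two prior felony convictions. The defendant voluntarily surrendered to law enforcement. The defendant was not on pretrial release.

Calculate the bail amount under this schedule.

$1028544

Base amounts from the schedule: armed robbery $396000; check fraud $38500.
Stacking rule: highest base plus 15% of each additional charge. Highest is armed robbery at $396000. Additional: $38500 × 15% = $5775. Combined base = $396000 + $5775 = $401775.
Voluntary surrender to law enforcement (−20%): $401775 × 0.8 = $321420.
Offense involved a minor victim (+100%): $321420 × 2 = $642840.
Two or more prior felony convictions (+60%): $642840 × 1.6 = $1028544.
$1028544 is at or above the $500 minimum.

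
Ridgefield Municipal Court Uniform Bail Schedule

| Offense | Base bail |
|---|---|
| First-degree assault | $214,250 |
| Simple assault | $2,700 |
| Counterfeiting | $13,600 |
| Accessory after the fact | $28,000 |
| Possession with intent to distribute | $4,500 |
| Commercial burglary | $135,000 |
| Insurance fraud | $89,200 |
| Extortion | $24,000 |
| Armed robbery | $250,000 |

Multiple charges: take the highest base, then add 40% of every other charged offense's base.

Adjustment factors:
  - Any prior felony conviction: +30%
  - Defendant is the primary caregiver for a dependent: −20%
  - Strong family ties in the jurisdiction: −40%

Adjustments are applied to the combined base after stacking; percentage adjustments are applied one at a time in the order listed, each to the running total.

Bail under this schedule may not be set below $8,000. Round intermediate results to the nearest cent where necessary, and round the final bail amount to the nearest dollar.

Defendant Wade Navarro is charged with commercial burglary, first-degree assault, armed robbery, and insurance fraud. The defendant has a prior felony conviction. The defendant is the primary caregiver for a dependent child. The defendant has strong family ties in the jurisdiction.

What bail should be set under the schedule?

Base amounts from the schedule: commercial burglary $135,000; first-degree assault $214,250; armed robbery $250,000; insurance fraud $89,200.
Stacking rule: highest base plus 40% of each additional charge. Highest is armed robbery at $250,000. Additional: $135,000 × 40% = $54,000; $214,250 × 40% = $85,700; $89,200 × 40% = $35,680. Combined base = $250,000 + $175,380 = $425,380.
Any prior felony conviction (+30%): $425,380 × 1.3 = $552,994.
Defendant is the primary caregiver for a dependent (−20%): $552,994 × 0.8 = $442,395.20.
Strong family ties in the jurisdiction (−40%): $442,395.20 × 0.6 = $265,437.12.
$265,437.12 is at or above the $8,000 minimum.
Rounded to the nearest dollar: $265,437.

$265,437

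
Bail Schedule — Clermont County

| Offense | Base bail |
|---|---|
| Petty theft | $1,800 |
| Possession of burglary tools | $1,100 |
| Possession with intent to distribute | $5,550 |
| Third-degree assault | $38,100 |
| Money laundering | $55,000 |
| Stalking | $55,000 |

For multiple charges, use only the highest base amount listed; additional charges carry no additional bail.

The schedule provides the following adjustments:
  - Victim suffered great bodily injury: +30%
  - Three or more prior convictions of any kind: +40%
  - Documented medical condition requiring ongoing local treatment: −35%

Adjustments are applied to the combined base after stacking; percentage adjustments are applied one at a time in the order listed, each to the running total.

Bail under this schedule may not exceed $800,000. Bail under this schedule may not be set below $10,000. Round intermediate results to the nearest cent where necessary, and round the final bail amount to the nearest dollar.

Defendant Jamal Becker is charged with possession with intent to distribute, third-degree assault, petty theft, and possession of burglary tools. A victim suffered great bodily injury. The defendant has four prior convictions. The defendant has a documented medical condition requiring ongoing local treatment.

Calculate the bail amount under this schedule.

$45,072

Base amounts from the schedule: possession with intent to distribute $5,550; third-degree assault $38,100; petty theft $1,800; possession of burglary tools $1,100.
Stacking rule: use the highest base only. Highest is third-degree assault at $38,100. Combined base = $38,100.
Victim suffered great bodily injury (+30%): $38,100 × 1.3 = $49,530.
Three or more prior convictions of any kind (+40%): $49,530 × 1.4 = $69,342.
Documented medical condition requiring ongoing local treatment (−35%): $69,342 × 0.65 = $45,072.30.
$45,072.30 is within the $800,000 maximum.
$45,072.30 is at or above the $10,000 minimum.
Rounded to the nearest dollar: $45,072.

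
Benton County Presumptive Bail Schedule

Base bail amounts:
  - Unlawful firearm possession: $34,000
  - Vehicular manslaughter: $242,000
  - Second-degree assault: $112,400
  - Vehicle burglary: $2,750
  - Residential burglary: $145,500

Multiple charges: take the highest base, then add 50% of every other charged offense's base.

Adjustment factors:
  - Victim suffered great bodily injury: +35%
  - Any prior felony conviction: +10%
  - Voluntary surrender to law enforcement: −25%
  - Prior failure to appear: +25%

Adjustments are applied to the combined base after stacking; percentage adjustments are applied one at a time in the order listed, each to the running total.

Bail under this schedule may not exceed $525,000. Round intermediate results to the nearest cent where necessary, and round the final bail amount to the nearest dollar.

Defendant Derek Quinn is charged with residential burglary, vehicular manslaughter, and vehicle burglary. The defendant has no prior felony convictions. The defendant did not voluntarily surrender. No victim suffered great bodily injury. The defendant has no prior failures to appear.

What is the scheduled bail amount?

Base amounts from the schedule: residential burglary $145,500; vehicular manslaughter $242,000; vehicle burglary $2,750.
Stacking rule: highest base plus 50% of each additional charge. Highest is vehicular manslaughter at $242,000. Additional: $145,500 × 50% = $72,750; $2,750 × 50% = $1,375. Combined base = $242,000 + $74,125 = $316,125.
No adjustment factors apply to this defendant.
$316,125 is within the $525,000 maximum.

$316,125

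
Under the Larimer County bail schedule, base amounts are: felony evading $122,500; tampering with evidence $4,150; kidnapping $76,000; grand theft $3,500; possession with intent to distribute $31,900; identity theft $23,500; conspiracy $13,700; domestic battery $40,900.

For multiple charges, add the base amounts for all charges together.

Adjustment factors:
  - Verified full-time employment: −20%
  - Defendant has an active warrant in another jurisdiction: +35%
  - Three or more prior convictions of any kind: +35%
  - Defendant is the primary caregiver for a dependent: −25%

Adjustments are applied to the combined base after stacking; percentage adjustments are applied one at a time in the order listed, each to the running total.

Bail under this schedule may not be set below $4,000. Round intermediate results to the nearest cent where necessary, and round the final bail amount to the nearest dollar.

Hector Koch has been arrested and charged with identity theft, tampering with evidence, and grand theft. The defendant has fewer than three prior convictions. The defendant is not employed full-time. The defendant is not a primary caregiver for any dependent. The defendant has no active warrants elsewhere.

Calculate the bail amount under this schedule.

$31,150

Base amounts from the schedule: identity theft $23,500; tampering with evidence $4,150; grand theft $3,500.
Stacking rule: sum of all bases. $23,500 + $4,150 + $3,500 = $31,150.
No adjustment factors apply to this defendant.
$31,150 is at or above the $4,000 minimum.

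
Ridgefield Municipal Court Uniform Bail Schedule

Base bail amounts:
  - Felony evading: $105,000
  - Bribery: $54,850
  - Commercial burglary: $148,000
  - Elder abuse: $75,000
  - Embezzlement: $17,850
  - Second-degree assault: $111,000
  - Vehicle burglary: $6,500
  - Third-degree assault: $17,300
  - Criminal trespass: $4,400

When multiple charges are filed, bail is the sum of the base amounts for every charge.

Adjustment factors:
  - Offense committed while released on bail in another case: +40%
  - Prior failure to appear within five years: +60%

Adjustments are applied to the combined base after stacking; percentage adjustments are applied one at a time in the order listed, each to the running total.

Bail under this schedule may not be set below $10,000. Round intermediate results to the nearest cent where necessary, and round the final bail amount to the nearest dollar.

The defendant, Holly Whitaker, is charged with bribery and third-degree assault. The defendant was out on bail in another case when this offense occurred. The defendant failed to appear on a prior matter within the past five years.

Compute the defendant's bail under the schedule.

Base amounts from the schedule: bribery $54,850; third-degree assault $17,300.
Stacking rule: sum of all bases. $54,850 + $17,300 = $72,150.
Offense committed while released on bail in another case (+40%): $72,150 × 1.4 = $101,010.
Prior failure to appear within five years (+60%): $101,010 × 1.6 = $161,616.
$161,616 is at or above the $10,000 minimum.

$161,616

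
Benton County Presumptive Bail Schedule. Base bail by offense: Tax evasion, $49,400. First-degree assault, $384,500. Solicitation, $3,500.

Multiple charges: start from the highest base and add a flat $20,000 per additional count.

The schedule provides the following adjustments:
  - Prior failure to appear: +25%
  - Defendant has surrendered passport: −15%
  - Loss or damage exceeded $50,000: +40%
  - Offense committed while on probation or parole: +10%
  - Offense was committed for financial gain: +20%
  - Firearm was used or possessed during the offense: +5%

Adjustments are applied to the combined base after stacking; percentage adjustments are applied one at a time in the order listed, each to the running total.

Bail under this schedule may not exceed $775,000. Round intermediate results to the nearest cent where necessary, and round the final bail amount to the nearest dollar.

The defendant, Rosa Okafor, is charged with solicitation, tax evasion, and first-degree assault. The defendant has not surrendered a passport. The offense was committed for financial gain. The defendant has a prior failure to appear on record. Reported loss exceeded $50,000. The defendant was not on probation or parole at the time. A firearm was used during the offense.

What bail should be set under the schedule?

Base amounts from the schedule: solicitation $3,500; tax evasion $49,400; first-degree assault $384,500.
Stacking rule: highest base plus $20,000 per additional charge. Highest is first-degree assault at $384,500; 2 additional charges → +$40,000. Combined base = $424,500.
Prior failure to appear (+25%): $424,500 × 1.25 = $530,625.
Loss or damage exceeded $50,000 (+40%): $530,625 × 1.4 = $742,875.
Offense was committed for financial gain (+20%): $742,875 × 1.2 = $891,450.
Firearm was used or possessed during the offense (+5%): $891,450 × 1.05 = $936,022.50.
Result $936,022.50 exceeds the maximum of $775,000; bail is capped at $775,000.

$775,000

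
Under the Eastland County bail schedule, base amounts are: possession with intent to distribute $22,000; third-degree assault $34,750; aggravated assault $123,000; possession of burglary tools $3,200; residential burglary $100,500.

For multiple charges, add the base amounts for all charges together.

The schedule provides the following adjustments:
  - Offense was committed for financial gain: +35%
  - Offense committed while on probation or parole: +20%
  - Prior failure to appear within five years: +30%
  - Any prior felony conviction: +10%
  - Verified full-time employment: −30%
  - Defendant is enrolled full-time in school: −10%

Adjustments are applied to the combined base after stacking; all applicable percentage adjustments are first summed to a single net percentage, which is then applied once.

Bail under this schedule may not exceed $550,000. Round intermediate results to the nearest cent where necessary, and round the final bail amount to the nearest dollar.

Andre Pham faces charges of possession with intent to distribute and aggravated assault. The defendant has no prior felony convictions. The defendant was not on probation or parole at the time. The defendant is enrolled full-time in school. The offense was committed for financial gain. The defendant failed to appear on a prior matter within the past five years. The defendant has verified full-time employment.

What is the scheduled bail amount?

$181,250

Base amounts from the schedule: possession with intent to distribute $22,000; aggravated assault $123,000.
Stacking rule: sum of all bases. $22,000 + $123,000 = $145,000.
Net percentage adjustment: +35% +30% −30% −10% = +25%. $145,000 × 1.25 = $181,250.
$181,250 is within the $550,000 maximum.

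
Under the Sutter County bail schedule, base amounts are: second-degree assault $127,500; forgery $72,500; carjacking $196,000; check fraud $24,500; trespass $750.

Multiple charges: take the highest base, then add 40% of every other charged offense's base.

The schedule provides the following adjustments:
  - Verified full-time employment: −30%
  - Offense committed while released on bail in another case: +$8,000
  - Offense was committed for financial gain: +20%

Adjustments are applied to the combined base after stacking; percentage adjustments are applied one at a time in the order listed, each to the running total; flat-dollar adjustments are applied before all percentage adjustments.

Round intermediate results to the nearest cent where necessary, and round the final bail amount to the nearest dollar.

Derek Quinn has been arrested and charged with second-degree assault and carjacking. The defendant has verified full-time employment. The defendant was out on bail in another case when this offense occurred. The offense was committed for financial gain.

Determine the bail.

$214,200

Base amounts from the schedule: second-degree assault $127,500; carjacking $196,000.
Stacking rule: highest base plus 40% of each additional charge. Highest is carjacking at $196,000. Additional: $127,500 × 40% = $51,000. Combined base = $196,000 + $51,000 = $247,000.
Offense committed while released on bail in another case (+$8,000 flat): $247,000 + $8,000 = $255,000.
Verified full-time employment (−30%): $255,000 × 0.7 = $178,500.
Offense was committed for financial gain (+20%): $178,500 × 1.2 = $214,200.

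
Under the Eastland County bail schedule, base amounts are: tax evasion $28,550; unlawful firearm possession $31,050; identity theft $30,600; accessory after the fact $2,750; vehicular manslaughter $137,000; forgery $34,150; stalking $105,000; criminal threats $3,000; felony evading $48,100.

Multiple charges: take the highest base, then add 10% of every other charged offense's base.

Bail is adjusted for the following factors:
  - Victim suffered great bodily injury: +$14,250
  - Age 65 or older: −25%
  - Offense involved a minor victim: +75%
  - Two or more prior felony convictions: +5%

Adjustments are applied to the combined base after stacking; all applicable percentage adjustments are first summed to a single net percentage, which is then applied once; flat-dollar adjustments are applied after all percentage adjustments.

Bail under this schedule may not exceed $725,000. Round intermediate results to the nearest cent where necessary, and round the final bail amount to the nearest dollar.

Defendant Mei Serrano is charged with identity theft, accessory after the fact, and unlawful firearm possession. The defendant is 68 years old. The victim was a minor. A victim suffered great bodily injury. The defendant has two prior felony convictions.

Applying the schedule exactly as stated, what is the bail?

Base amounts from the schedule: identity theft $30,600; accessory after the fact $2,750; unlawful firearm possession $31,050.
Stacking rule: highest base plus 10% of each additional charge. Highest is unlawful firearm possession at $31,050. Additional: $30,600 × 10% = $3,060; $2,750 × 10% = $275. Combined base = $31,050 + $3,335 = $34,385.
Net percentage adjustment: −25% +75% +5% = +55%. $34,385 × 1.55 = $53,296.75.
Victim suffered great bodily injury (+$14,250 flat): $53,296.75 + $14,250 = $67,546.75.
$67,546.75 is within the $725,000 maximum.
Rounded to the nearest dollar: $67,547.

$67,547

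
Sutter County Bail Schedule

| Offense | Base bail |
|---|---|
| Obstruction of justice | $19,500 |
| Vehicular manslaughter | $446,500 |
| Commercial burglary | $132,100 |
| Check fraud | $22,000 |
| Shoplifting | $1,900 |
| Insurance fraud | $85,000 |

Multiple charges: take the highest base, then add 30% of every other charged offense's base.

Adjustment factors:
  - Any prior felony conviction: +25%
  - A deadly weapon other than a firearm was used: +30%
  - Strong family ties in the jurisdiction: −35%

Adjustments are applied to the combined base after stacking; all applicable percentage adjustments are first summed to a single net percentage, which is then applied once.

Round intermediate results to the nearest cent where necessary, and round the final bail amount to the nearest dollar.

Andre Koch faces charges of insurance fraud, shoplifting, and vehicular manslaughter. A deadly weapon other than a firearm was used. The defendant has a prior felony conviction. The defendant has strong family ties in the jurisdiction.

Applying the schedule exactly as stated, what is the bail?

$567,084

Base amounts from the schedule: insurance fraud $85,000; shoplifting $1,900; vehicular manslaughter $446,500.
Stacking rule: highest base plus 30% of each additional charge. Highest is vehicular manslaughter at $446,500. Additional: $85,000 × 30% = $25,500; $1,900 × 30% = $570. Combined base = $446,500 + $26,070 = $472,570.
Net percentage adjustment: +25% +30% −35% = +20%. $472,570 × 1.2 = $567,084.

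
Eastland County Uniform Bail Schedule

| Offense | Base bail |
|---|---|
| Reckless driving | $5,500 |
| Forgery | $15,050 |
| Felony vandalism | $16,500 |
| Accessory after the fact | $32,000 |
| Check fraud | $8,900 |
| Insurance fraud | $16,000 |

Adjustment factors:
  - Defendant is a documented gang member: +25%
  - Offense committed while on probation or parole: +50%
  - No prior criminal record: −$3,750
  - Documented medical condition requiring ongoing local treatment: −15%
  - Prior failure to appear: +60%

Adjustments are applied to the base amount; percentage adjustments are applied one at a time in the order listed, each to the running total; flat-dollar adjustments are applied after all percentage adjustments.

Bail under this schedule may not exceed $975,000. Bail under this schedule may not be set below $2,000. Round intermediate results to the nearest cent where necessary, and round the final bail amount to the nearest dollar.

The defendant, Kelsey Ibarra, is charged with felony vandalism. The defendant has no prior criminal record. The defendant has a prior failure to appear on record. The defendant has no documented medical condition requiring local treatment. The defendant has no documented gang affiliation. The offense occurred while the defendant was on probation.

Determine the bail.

$35,850

Base amounts from the schedule: felony vandalism $16,500.
Single charge. Combined base = $16,500.
Offense committed while on probation or parole (+50%): $16,500 × 1.5 = $24,750.
Prior failure to appear (+60%): $24,750 × 1.6 = $39,600.
No prior criminal record (−$3,750 flat): $39,600 − $3,750 = $35,850.
$35,850 is within the $975,000 maximum.
$35,850 is at or above the $2,000 minimum.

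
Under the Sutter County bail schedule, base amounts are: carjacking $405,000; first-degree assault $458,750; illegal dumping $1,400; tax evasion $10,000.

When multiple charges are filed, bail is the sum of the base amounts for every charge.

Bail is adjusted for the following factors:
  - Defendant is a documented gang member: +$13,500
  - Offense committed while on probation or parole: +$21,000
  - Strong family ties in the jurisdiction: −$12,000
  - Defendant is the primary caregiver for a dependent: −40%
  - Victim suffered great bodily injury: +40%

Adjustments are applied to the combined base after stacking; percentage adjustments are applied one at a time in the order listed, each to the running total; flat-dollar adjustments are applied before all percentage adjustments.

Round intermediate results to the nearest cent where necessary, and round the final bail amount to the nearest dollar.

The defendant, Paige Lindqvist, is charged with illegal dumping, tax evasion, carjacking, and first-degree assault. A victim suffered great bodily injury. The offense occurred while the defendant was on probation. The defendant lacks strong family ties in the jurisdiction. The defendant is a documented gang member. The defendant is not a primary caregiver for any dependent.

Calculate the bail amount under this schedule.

$1,273,510

Base amounts from the schedule: illegal dumping $1,400; tax evasion $10,000; carjacking $405,000; first-degree assault $458,750.
Stacking rule: sum of all bases. $1,400 + $10,000 + $405,000 + $458,750 = $875,150.
Defendant is a documented gang member (+$13,500 flat): $875,150 + $13,500 = $888,650.
Offense committed while on probation or parole (+$21,000 flat): $888,650 + $21,000 = $909,650.
Victim suffered great bodily injury (+40%): $909,650 × 1.4 = $1,273,510.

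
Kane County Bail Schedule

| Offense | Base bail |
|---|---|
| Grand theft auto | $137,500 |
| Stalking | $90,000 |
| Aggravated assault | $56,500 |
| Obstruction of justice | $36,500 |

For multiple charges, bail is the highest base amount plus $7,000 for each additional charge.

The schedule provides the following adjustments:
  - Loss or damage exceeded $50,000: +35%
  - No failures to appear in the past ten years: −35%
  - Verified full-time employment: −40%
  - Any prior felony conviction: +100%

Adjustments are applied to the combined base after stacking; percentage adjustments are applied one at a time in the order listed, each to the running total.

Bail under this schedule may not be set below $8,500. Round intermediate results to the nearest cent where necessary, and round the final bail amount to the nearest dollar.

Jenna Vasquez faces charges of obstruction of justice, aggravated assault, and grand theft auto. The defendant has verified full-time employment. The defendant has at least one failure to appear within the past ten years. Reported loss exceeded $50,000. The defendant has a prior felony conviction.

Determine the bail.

Base amounts from the schedule: obstruction of justice $36,500; aggravated assault $56,500; grand theft auto $137,500.
Stacking rule: highest base plus $7,000 per additional charge. Highest is grand theft auto at $137,500; 2 additional charges → +$14,000. Combined base = $151,500.
Loss or damage exceeded $50,000 (+35%): $151,500 × 1.35 = $204,525.
Verified full-time employment (−40%): $204,525 × 0.6 = $122,715.
Any prior felony conviction (+100%): $122,715 × 2 = $245,430.
$245,430 is at or above the $8,500 minimum.

$245,430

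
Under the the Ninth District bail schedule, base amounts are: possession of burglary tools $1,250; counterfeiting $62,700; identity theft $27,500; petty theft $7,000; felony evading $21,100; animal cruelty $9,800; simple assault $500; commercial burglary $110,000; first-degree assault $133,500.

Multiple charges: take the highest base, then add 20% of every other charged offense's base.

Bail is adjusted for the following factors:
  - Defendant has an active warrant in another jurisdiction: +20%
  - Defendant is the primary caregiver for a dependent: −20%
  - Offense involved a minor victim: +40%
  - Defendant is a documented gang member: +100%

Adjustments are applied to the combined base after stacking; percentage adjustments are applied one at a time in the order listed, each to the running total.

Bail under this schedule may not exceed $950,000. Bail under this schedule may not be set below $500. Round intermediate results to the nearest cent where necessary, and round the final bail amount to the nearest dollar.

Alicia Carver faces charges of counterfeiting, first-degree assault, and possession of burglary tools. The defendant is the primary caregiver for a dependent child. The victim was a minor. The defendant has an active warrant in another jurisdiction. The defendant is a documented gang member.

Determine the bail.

Base amounts from the schedule: counterfeiting $62,700; first-degree assault $133,500; possession of burglary tools $1,250.
Stacking rule: highest base plus 20% of each additional charge. Highest is first-degree assault at $133,500. Additional: $62,700 × 20% = $12,540; $1,250 × 20% = $250. Combined base = $133,500 + $12,790 = $146,290.
Defendant has an active warrant in another jurisdiction (+20%): $146,290 × 1.2 = $175,548.
Defendant is the primary caregiver for a dependent (−20%): $175,548 × 0.8 = $140,438.40.
Offense involved a minor victim (+40%): $140,438.40 × 1.4 = $196,613.76.
Defendant is a documented gang member (+100%): $196,613.76 × 2 = $393,227.52.
$393,227.52 is within the $950,000 maximum.
$393,227.52 is at or above the $500 minimum.
Rounded to the nearest dollar: $393,228.

$393,228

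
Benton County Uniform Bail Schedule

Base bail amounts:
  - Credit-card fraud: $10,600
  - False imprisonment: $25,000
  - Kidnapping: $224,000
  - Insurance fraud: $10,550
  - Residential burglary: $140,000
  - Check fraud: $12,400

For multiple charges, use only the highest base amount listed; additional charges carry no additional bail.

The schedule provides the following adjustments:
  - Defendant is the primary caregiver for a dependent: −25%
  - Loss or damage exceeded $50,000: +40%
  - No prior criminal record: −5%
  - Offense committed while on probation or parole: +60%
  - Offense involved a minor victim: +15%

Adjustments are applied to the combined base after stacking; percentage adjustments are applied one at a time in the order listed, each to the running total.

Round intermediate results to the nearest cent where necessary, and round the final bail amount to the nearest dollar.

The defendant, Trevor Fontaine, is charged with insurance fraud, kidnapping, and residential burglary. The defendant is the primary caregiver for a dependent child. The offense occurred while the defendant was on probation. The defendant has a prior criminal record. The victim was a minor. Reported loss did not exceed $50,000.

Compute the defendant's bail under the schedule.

$309,120

Base amounts from the schedule: insurance fraud $10,550; kidnapping $224,000; residential burglary $140,000.
Stacking rule: use the highest base only. Highest is kidnapping at $224,000. Combined base = $224,000.
Defendant is the primary caregiver for a dependent (−25%): $224,000 × 0.75 = $168,000.
Offense committed while on probation or parole (+60%): $168,000 × 1.6 = $268,800.
Offense involved a minor victim (+15%): $268,800 × 1.15 = $309,120.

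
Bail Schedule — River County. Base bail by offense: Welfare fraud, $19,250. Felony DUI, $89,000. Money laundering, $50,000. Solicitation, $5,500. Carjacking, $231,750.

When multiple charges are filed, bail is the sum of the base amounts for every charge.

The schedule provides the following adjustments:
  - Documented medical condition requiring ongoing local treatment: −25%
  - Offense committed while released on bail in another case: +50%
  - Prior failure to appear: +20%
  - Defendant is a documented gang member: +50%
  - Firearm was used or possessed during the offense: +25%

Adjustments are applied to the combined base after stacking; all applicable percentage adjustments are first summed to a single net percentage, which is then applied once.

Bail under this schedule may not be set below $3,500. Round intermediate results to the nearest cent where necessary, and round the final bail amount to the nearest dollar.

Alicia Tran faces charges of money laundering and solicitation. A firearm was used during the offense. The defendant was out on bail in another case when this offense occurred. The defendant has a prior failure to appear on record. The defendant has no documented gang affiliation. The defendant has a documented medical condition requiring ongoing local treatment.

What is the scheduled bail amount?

Base amounts from the schedule: money laundering $50,000; solicitation $5,500.
Stacking rule: sum of all bases. $50,000 + $5,500 = $55,500.
Net percentage adjustment: −25% +50% +20% +25% = +70%. $55,500 × 1.7 = $94,350.
$94,350 is at or above the $3,500 minimum.

$94,350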